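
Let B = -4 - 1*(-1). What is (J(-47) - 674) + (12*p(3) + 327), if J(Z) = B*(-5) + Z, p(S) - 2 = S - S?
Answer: -355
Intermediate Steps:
B = -3 (B = -4 + 1 = -3)
p(S) = 2 (p(S) = 2 + (S - S) = 2 + 0 = 2)
J(Z) = 15 + Z (J(Z) = -3*(-5) + Z = 15 + Z)
(J(-47) - 674) + (12*p(3) + 327) = ((15 - 47) - 674) + (12*2 + 327) = (-32 - 674) + (24 + 327) = -706 + 351 = -355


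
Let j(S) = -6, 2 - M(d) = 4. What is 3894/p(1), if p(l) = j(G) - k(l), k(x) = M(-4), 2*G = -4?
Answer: -1947/2 ≈ -973.50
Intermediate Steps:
G = -2 (G = (1/2)*(-4) = -2)
M(d) = -2 (M(d) = 2 - 1*4 = 2 - 4 = -2)
k(x) = -2
p(l) = -4 (p(l) = -6 - 1*(-2) = -6 + 2 = -4)
3894/p(1) = 3894/(-4) = 3894*(-1/4) = -1947/2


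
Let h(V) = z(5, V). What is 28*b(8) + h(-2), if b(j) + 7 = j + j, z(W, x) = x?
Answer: 250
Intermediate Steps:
h(V) = V
b(j) = -7 + 2*j (b(j) = -7 + (j + j) = -7 + 2*j)
28*b(8) + h(-2) = 28*(-7 + 2*8) - 2 = 28*(-7 + 16) - 2 = 28*9 - 2 = 252 - 2 = 250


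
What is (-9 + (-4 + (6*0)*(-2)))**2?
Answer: 169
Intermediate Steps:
(-9 + (-4 + (6*0)*(-2)))**2 = (-9 + (-4 + 0*(-2)))**2 = (-9 + (-4 + 0))**2 = (-9 - 4)**2 = (-13)**2 = 169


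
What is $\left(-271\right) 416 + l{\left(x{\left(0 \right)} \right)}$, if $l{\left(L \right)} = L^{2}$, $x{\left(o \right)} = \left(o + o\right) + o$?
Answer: $-112736$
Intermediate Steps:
$x{\left(o \right)} = 3 o$ ($x{\left(o \right)} = 2 o + o = 3 o$)
$\left(-271\right) 416 + l{\left(x{\left(0 \right)} \right)} = \left(-271\right) 416 + \left(3 \cdot 0\right)^{2} = -112736 + 0^{2} = -112736 + 0 = -112736$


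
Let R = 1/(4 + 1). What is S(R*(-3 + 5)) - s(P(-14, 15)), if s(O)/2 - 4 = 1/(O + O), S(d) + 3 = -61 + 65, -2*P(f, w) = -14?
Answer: -50/7 ≈ -7.1429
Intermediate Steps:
P(f, w) = 7 (P(f, w) = -½*(-14) = 7)
R = ⅕ (R = 1/5 = ⅕ ≈ 0.20000)
S(d) = 1 (S(d) = -3 + (-61 + 65) = -3 + 4 = 1)
s(O) = 8 + 1/O (s(O) = 8 + 2/(O + O) = 8 + 2/((2*O)) = 8 + 2*(1/(2*O)) = 8 + 1/O)
S(R*(-3 + 5)) - s(P(-14, 15)) = 1 - (8 + 1/7) = 1 - (8 + ⅐) = 1 - 1*57/7 = 1 - 57/7 = -50/7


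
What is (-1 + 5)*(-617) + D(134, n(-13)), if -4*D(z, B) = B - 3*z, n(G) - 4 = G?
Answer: -9461/4 ≈ -2365.3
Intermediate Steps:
n(G) = 4 + G
D(z, B) = -B/4 + 3*z/4 (D(z, B) = -(B - 3*z)/4 = -B/4 + 3*z/4)
(-1 + 5)*(-617) + D(134, n(-13)) = (-1 + 5)*(-617) + (-(4 - 13)/4 + (¾)*134) = 4*(-617) + (-¼*(-9) + 201/2) = -2468 + (9/4 + 201/2) = -2468 + 411/4 = -9461/4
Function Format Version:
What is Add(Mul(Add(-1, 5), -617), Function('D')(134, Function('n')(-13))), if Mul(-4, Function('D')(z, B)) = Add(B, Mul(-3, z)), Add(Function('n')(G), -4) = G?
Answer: Rational(-9461, 4) ≈ -2365.3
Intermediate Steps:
Function('n')(G) = Add(4, G)
Function('D')(z, B) = Add(Mul(Rational(-1, 4), B), Mul(Rational(3, 4), z)) (Function('D')(z, B) = Mul(Rational(-1, 4), Add(B, Mul(-3, z))) = Add(Mul(Rational(-1, 4), B), Mul(Rational(3, 4), z)))
Add(Mul(Add(-1, 5), -617), Function('D')(134, Function('n')(-13))) = Add(Mul(Add(-1, 5), -617), Add(Mul(Rational(-1, 4), Add(4, -13)), Mul(Rational(3, 4), 134))) = Add(Mul(4, -617), Add(Mul(Rational(-1, 4), -9), Rational(201, 2))) = Add(-2468, Add(Rational(9, 4), Rational(201, 2))) = Add(-2468, Rational(411, 4)) = Rational(-9461, 4)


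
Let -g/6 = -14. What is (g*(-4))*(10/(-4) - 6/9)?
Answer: 1064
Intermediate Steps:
g = 84 (g = -6*(-14) = 84)
(g*(-4))*(10/(-4) - 6/9) = (84*(-4))*(10/(-4) - 6/9) = -336*(10*(-¼) - 6*⅑) = -336*(-5/2 - ⅔) = -336*(-19/6) = 1064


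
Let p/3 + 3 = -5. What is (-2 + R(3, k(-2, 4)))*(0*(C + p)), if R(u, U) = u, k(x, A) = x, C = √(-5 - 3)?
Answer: 0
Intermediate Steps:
C = 2*I*√2 (C = √(-8) = 2*I*√2 ≈ 2.8284*I)
p = -24 (p = -9 + 3*(-5) = -9 - 15 = -24)
(-2 + R(3, k(-2, 4)))*(0*(C + p)) = (-2 + 3)*(0*(2*I*√2 - 24)) = 1*(0*(-24 + 2*I*√2)) = 1*0 = 0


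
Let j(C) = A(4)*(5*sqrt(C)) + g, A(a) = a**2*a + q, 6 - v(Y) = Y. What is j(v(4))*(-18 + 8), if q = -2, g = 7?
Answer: -70 - 3100*sqrt(2) ≈ -4454.1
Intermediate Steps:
v(Y) = 6 - Y
A(a) = -2 + a**3 (A(a) = a**2*a - 2 = a**3 - 2 = -2 + a**3)
j(C) = 7 + 310*sqrt(C) (j(C) = (-2 + 4**3)*(5*sqrt(C)) + 7 = (-2 + 64)*(5*sqrt(C)) + 7 = 62*(5*sqrt(C)) + 7 = 310*sqrt(C) + 7 = 7 + 310*sqrt(C))
j(v(4))*(-18 + 8) = (7 + 310*sqrt(6 - 1*4))*(-18 + 8) = (7 + 310*sqrt(6 - 4))*(-10) = (7 + 310*sqrt(2))*(-10) = -70 - 3100*sqrt(2)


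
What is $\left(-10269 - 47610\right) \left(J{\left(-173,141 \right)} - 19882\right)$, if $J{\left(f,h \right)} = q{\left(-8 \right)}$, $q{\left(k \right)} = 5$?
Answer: $1150460883$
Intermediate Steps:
$J{\left(f,h \right)} = 5$
$\left(-10269 - 47610\right) \left(J{\left(-173,141 \right)} - 19882\right) = \left(-10269 - 47610\right) \left(5 - 19882\right) = \left(-57879\right) \left(-19877\right) = 1150460883$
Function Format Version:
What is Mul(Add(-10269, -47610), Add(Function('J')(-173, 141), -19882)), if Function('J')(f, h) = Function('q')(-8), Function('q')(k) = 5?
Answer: 1150460883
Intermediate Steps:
Function('J')(f, h) = 5
Mul(Add(-10269, -47610), Add(Function('J')(-173, 141), -19882)) = Mul(Add(-10269, -47610), Add(5, -19882)) = Mul(-57879, -19877) = 1150460883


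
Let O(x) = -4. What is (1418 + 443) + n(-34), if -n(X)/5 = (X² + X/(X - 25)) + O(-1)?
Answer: -230211/59 ≈ -3901.9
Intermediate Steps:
n(X) = 20 - 5*X² - 5*X/(-25 + X) (n(X) = -5*((X² + X/(X - 25)) - 4) = -5*((X² + X/(-25 + X)) - 4) = -5*(-4 + X² + X/(-25 + X)) = 20 - 5*X² - 5*X/(-25 + X))
(1418 + 443) + n(-34) = (1418 + 443) + 5*(-100 - 1*(-34)³ + 3*(-34) + 25*(-34)²)/(-25 - 34) = 1861 + 5*(-100 - 1*(-39304) - 102 + 25*1156)/(-59) = 1861 + 5*(-1/59)*(-100 + 39304 - 102 + 28900) = 1861 + 5*(-1/59)*68002 = 1861 - 340010/59 = -230211/59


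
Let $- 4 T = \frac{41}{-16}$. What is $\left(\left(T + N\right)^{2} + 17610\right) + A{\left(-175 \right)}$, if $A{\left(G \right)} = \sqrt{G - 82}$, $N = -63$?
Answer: $\frac{88058641}{4096} + i \sqrt{257} \approx 21499.0 + 16.031 i$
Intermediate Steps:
$T = \frac{41}{64}$ ($T = - \frac{41 \frac{1}{-16}}{4} = - \frac{41 \left(- \frac{1}{16}\right)}{4} = \left(- \frac{1}{4}\right) \left(- \frac{41}{16}\right) = \frac{41}{64} \approx 0.64063$)
$A{\left(G \right)} = \sqrt{-82 + G}$
$\left(\left(T + N\right)^{2} + 17610\right) + A{\left(-175 \right)} = \left(\left(\frac{41}{64} - 63\right)^{2} + 17610\right) + \sqrt{-82 - 175} = \left(\left(- \frac{3991}{64}\right)^{2} + 17610\right) + \sqrt{-257} = \left(\frac{15928081}{4096} + 17610\right) + i \sqrt{257} = \frac{88058641}{4096} + i \sqrt{257}$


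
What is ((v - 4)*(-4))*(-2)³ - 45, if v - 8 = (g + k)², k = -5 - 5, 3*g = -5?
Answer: 39947/9 ≈ 4438.6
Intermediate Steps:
g = -5/3 (g = (⅓)*(-5) = -5/3 ≈ -1.6667)
k = -10
v = 1297/9 (v = 8 + (-5/3 - 10)² = 8 + (-35/3)² = 8 + 1225/9 = 1297/9 ≈ 144.11)
((v - 4)*(-4))*(-2)³ - 45 = ((1297/9 - 4)*(-4))*(-2)³ - 45 = ((1261/9)*(-4))*(-8) - 45 = -5044/9*(-8) - 45 = 40352/9 - 45 = 39947/9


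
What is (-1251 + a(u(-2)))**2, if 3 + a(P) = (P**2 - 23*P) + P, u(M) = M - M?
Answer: 1572516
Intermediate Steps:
u(M) = 0
a(P) = -3 + P**2 - 22*P (a(P) = -3 + ((P**2 - 23*P) + P) = -3 + (P**2 - 22*P) = -3 + P**2 - 22*P)
(-1251 + a(u(-2)))**2 = (-1251 + (-3 + 0**2 - 22*0))**2 = (-1251 + (-3 + 0 + 0))**2 = (-1251 - 3)**2 = (-1254)**2 = 1572516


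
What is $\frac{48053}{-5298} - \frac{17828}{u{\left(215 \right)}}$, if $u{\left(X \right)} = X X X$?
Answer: $- \frac{477663186619}{52653510750} \approx -9.0718$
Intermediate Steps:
$u{\left(X \right)} = X^{3}$ ($u{\left(X \right)} = X^{2} X = X^{3}$)
$\frac{48053}{-5298} - \frac{17828}{u{\left(215 \right)}} = \frac{48053}{-5298} - \frac{17828}{215^{3}} = 48053 \left(- \frac{1}{5298}\right) - \frac{17828}{9938375} = - \frac{48053}{5298} - \frac{17828}{9938375} = - \frac{477663186619}{52653510750}$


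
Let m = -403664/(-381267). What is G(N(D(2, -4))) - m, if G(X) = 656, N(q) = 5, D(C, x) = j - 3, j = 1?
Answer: 249707488/381267 ≈ 654.94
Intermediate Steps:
D(C, x) = -2 (D(C, x) = 1 - 3 = -2)
m = 403664/381267 (m = -403664*(-1/381267) = 403664/381267 ≈ 1.0587)
G(N(D(2, -4))) - m = 656 - 1*403664/381267 = 656 - 403664/381267 = 249707488/381267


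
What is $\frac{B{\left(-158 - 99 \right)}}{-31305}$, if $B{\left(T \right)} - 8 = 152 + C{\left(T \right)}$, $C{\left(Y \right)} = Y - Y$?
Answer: $- \frac{32}{6261} \approx -0.005111$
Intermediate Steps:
$C{\left(Y \right)} = 0$
$B{\left(T \right)} = 160$ ($B{\left(T \right)} = 8 + \left(152 + 0\right) = 8 + 152 = 160$)
$\frac{B{\left(-158 - 99 \right)}}{-31305} = \frac{160}{-31305} = 160 \left(- \frac{1}{31305}\right) = - \frac{32}{6261}$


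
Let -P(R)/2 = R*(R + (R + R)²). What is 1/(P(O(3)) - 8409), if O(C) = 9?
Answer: -1/14403 ≈ -6.9430e-5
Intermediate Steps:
P(R) = -2*R*(R + 4*R²) (P(R) = -2*R*(R + (R + R)²) = -2*R*(R + (2*R)²) = -2*R*(R + 4*R²))
1/(P(O(3)) - 8409) = 1/(9²*(-2 - 8*9) - 8409) = 1/(81*(-2 - 72) - 8409) = 1/(81*(-74) - 8409) = 1/(-5994 - 8409) = 1/(-14403) = -1/14403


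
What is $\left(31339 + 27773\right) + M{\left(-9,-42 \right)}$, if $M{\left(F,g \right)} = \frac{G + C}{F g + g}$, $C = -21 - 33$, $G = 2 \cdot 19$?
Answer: $\frac{1241351}{21} \approx 59112.0$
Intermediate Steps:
$G = 38$
$C = -54$ ($C = -21 - 33 = -54$)
$M{\left(F,g \right)} = - \frac{16}{g + F g}$ ($M{\left(F,g \right)} = \frac{38 - 54}{F g + g} = - \frac{16}{g + F g}$)
$\left(31339 + 27773\right) + M{\left(-9,-42 \right)} = \left(31339 + 27773\right) - \frac{16}{\left(-42\right) \left(1 - 9\right)} = 59112 - - \frac{8}{21 \left(-8\right)} = 59112 - \left(- \frac{8}{21}\right) \left(- \frac{1}{8}\right) = 59112 - \frac{1}{21} = \frac{1241351}{21}$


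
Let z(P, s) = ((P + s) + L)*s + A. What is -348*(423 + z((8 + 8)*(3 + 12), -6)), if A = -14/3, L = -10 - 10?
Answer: 301252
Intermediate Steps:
L = -20
A = -14/3 (A = -14*⅓ = -14/3 ≈ -4.6667)
z(P, s) = -14/3 + s*(-20 + P + s) (z(P, s) = ((P + s) - 20)*s - 14/3 = (-20 + P + s)*s - 14/3 = s*(-20 + P + s) - 14/3 = -14/3 + s*(-20 + P + s))
-348*(423 + z((8 + 8)*(3 + 12), -6)) = -348*(423 + (-14/3 + (-6)² - 20*(-6) + ((8 + 8)*(3 + 12))*(-6))) = -348*(423 + (-14/3 + 36 + 120 + (16*15)*(-6))) = -348*(423 + (-14/3 + 36 + 120 + 240*(-6))) = -348*(423 + (-14/3 + 36 + 120 - 1440)) = -348*(423 - 3866/3) = -348*(-2597/3) = 301252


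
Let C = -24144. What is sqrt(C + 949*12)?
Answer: 2*I*sqrt(3189) ≈ 112.94*I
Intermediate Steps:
sqrt(C + 949*12) = sqrt(-24144 + 949*12) = sqrt(-24144 + 11388) = sqrt(-12756) = 2*I*sqrt(3189)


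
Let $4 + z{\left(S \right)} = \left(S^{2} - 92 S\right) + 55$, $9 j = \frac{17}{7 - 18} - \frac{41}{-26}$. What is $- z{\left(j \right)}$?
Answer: $- \frac{4145285}{81796} \approx -50.678$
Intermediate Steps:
$j = \frac{1}{286}$ ($j = \frac{\frac{17}{7 - 18} - \frac{41}{-26}}{9} = \frac{\frac{17}{7 - 18} - - \frac{41}{26}}{9} = \frac{\frac{17}{-11} + \frac{41}{26}}{9} = \frac{17 \left(- \frac{1}{11}\right) + \frac{41}{26}}{9} = \frac{- \frac{17}{11} + \frac{41}{26}}{9} = \frac{1}{9} \cdot \frac{9}{286} = \frac{1}{286} \approx 0.0034965$)
$z{\left(S \right)} = 51 + S^{2} - 92 S$ ($z{\left(S \right)} = -4 + \left(\left(S^{2} - 92 S\right) + 55\right) = -4 + \left(55 + S^{2} - 92 S\right) = 51 + S^{2} - 92 S$)
$- z{\left(j \right)} = - (51 + \left(\frac{1}{286}\right)^{2} - \frac{46}{143}) = - (51 + \frac{1}{81796} - \frac{46}{143}) = \left(-1\right) \frac{4145285}{81796} = - \frac{4145285}{81796}$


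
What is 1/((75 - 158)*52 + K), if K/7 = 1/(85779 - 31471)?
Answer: -54308/234393321 ≈ -0.00023170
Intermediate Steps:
K = 7/54308 (K = 7/(85779 - 31471) = 7/54308 ≈ 0.00012889)
1/((75 - 158)*52 + K) = 1/((75 - 158)*52 + 7/54308) = 1/(-83*52 + 7/54308) = 1/(-4316 + 7/54308) = 1/(-234393321/54308) = -54308/234393321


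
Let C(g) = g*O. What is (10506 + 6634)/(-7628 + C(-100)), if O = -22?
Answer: -4285/1357 ≈ -3.1577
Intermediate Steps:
C(g) = -22*g (C(g) = g*(-22) = -22*g)
(10506 + 6634)/(-7628 + C(-100)) = (10506 + 6634)/(-7628 - 22*(-100)) = 17140/(-7628 + 2200) = 17140/(-5428) = 17140*(-1/5428) = -4285/1357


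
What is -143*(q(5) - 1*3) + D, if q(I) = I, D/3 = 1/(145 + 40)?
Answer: -52907/185 ≈ -285.98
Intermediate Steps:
D = 3/185 (D = 3/(145 + 40) = 3/185 ≈ 0.016216)
-143*(q(5) - 1*3) + D = -143*(5 - 1*3) + 3/185 = -143*(5 - 3) + 3/185 = -143*2 + 3/185 = -286 + 3/185 = -52907/185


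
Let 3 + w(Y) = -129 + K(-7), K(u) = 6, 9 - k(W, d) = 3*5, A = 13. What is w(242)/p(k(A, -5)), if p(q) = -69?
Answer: 42/23 ≈ 1.8261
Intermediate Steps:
k(W, d) = -6 (k(W, d) = 9 - 3*5 = 9 - 1*15 = 9 - 15 = -6)
w(Y) = -126 (w(Y) = -3 + (-129 + 6) = -3 - 123 = -126)
w(242)/p(k(A, -5)) = -126/(-69) = -126*(-1/69) = 42/23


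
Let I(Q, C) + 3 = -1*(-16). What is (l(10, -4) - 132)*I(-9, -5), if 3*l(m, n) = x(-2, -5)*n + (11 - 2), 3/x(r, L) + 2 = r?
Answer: -1664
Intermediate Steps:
x(r, L) = 3/(-2 + r)
l(m, n) = 3 - n/4 (l(m, n) = ((3/(-2 - 2))*n + (11 - 2))/3 = ((3/(-4))*n + 9)/3 = ((3*(-1/4))*n + 9)/3 = (-3*n/4 + 9)/3 = (9 - 3*n/4)/3 = 3 - n/4)
I(Q, C) = 13 (I(Q, C) = -3 - 1*(-16) = -3 + 16 = 13)
(l(10, -4) - 132)*I(-9, -5) = ((3 - 1/4*(-4)) - 132)*13 = ((3 + 1) - 132)*13 = (4 - 132)*13 = -128*13 = -1664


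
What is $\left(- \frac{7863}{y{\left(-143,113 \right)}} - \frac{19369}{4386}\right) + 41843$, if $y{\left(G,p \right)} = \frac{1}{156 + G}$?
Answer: $- \frac{264828505}{4386} \approx -60380.0$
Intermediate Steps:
$\left(- \frac{7863}{y{\left(-143,113 \right)}} - \frac{19369}{4386}\right) + 41843 = \left(- \frac{7863}{\frac{1}{156 - 143}} - \frac{19369}{4386}\right) + 41843 = \left(- \frac{7863}{\frac{1}{13}} - \frac{19369}{4386}\right) + 41843 = \left(- 7863 \frac{1}{\frac{1}{13}} - \frac{19369}{4386}\right) + 41843 = \left(\left(-7863\right) 13 - \frac{19369}{4386}\right) + 41843 = \left(-102219 - \frac{19369}{4386}\right) + 41843 = - \frac{448351903}{4386} + 41843 = - \frac{264828505}{4386}$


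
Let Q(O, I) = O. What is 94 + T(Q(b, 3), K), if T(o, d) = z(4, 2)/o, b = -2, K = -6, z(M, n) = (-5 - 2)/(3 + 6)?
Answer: 1699/18 ≈ 94.389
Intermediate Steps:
z(M, n) = -7/9
T(o, d) = -7/(9*o)
94 + T(Q(b, 3), K) = 94 - 7/9/(-2) = 94 - 7/9*(-½) = 94 + 7/18 = 1699/18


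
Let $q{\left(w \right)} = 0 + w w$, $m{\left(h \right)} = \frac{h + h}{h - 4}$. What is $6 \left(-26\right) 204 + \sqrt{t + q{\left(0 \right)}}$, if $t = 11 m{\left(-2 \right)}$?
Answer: $-31824 + \frac{\sqrt{66}}{3} \approx -31821.0$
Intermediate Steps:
$m{\left(h \right)} = \frac{2 h}{-4 + h}$
$q{\left(w \right)} = w^{2}$ ($q{\left(w \right)} = 0 + w^{2} = w^{2}$)
$t = \frac{22}{3}$ ($t = 11 \cdot 2 \left(-2\right) \frac{1}{-4 - 2} = 11 \cdot 2 \left(-2\right) \frac{1}{-6} = 11 \cdot 2 \left(-2\right) \left(- \frac{1}{6}\right) = 11 \cdot \frac{2}{3} = \frac{22}{3} \approx 7.3333$)
$6 \left(-26\right) 204 + \sqrt{t + q{\left(0 \right)}} = 6 \left(-26\right) 204 + \sqrt{\frac{22}{3} + 0^{2}} = \left(-156\right) 204 + \sqrt{\frac{22}{3} + 0} = -31824 + \sqrt{\frac{22}{3}} = -31824 + \frac{\sqrt{66}}{3}$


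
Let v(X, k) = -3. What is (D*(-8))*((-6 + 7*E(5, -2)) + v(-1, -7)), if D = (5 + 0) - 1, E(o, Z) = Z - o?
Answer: 1856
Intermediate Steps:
D = 4 (D = 5 - 1 = 4)
(D*(-8))*((-6 + 7*E(5, -2)) + v(-1, -7)) = (4*(-8))*((-6 + 7*(-2 - 1*5)) - 3) = -32*((-6 + 7*(-2 - 5)) - 3) = -32*((-6 + 7*(-7)) - 3) = -32*((-6 - 49) - 3) = -32*(-55 - 3) = -32*(-58) = 1856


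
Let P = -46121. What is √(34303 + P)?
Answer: I*√11818 ≈ 108.71*I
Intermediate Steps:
√(34303 + P) = √(34303 - 46121) = √(-11818) = I*√11818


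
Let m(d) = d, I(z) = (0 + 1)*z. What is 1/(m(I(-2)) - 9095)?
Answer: -1/9097 ≈ -0.00010993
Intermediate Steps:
I(z) = z (I(z) = 1*z = z)
1/(m(I(-2)) - 9095) = 1/(-2 - 9095) = 1/(-9097) = -1/9097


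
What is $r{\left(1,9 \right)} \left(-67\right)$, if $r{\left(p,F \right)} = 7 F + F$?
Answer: $-4824$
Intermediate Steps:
$r{\left(p,F \right)} = 8 F$
$r{\left(1,9 \right)} \left(-67\right) = 8 \cdot 9 \left(-67\right) = 72 \left(-67\right) = -4824$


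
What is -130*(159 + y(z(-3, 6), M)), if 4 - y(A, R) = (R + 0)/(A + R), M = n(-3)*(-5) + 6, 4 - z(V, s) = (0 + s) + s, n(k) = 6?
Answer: -42185/2 ≈ -21093.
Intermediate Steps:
z(V, s) = 4 - 2*s (z(V, s) = 4 - ((0 + s) + s) = 4 - (s + s) = 4 - 2*s)
M = -24 (M = 6*(-5) + 6 = -30 + 6 = -24)
y(A, R) = 4 - R/(A + R) (y(A, R) = 4 - (R + 0)/(A + R) = 4 - R/(A + R))
-130*(159 + y(z(-3, 6), M)) = -130*(159 + (3*(-24) + 4*(4 - 2*6))/((4 - 2*6) - 24)) = -130*(159 + (-72 + 4*(4 - 12))/((4 - 12) - 24)) = -130*(159 + (-72 + 4*(-8))/(-8 - 24)) = -130*(159 + (-72 - 32)/(-32)) = -130*(159 - 1/32*(-104)) = -130*(159 + 13/4) = -130*649/4 = -42185/2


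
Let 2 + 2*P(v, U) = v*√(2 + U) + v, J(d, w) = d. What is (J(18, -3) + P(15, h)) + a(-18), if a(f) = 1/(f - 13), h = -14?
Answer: 1517/62 + 15*I*√3 ≈ 24.468 + 25.981*I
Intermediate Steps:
a(f) = 1/(-13 + f)
P(v, U) = -1 + v/2 + v*√(2 + U)/2 (P(v, U) = -1 + (v*√(2 + U) + v)/2 = -1 + (v + v*√(2 + U))/2 = -1 + (v/2 + v*√(2 + U)/2) = -1 + v/2 + v*√(2 + U)/2)
(J(18, -3) + P(15, h)) + a(-18) = (18 + (-1 + (½)*15 + (½)*15*√(2 - 14))) + 1/(-13 - 18) = (18 + (-1 + 15/2 + (½)*15*√(-12))) + 1/(-31) = (18 + (-1 + 15/2 + (½)*15*(2*I*√3))) - 1/31 = (18 + (-1 + 15/2 + 15*I*√3)) - 1/31 = (18 + (13/2 + 15*I*√3)) - 1/31 = (49/2 + 15*I*√3) - 1/31 = 1517/62 + 15*I*√3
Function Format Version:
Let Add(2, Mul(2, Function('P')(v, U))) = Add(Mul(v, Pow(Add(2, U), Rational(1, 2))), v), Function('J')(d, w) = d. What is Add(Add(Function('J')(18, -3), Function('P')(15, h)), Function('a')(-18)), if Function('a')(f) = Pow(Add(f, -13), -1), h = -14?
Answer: Add(Rational(1517, 62), Mul(15, I, Pow(3, Rational(1, 2)))) ≈ Add(24.468, Mul(25.981, I))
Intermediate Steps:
Function('a')(f) = Pow(Add(-13, f), -1)
Function('P')(v, U) = Add(-1, Mul(Rational(1, 2), v), Mul(Rational(1, 2), v, Pow(Add(2, U), Rational(1, 2)))) (Function('P')(v, U) = Add(-1, Mul(Rational(1, 2), Add(Mul(v, Pow(Add(2, U), Rational(1, 2))), v))) = Add(-1, Mul(Rational(1, 2), Add(v, Mul(v, Pow(Add(2, U), Rational(1, 2)))))) = Add(-1, Add(Mul(Rational(1, 2), v), Mul(Rational(1, 2), v, Pow(Add(2, U), Rational(1, 2))))) = Add(-1, Mul(Rational(1, 2), v), Mul(Rational(1, 2), v, Pow(Add(2, U), Rational(1, 2)))))
Add(Add(Function('J')(18, -3), Function('P')(15, h)), Function('a')(-18)) = Add(Add(18, Add(-1, Mul(Rational(1, 2), 15), Mul(Rational(1, 2), 15, Pow(Add(2, -14), Rational(1, 2))))), Pow(Add(-13, -18), -1)) = Add(Add(18, Add(-1, Rational(15, 2), Mul(Rational(1, 2), 15, Pow(-12, Rational(1, 2))))), Pow(-31, -1)) = Add(Add(18, Add(-1, Rational(15, 2), Mul(Rational(1, 2), 15, Mul(2, I, Pow(3, Rational(1, 2)))))), Rational(-1, 31)) = Add(Add(18, Add(-1, Rational(15, 2), Mul(15, I, Pow(3, Rational(1, 2))))), Rational(-1, 31)) = Add(Add(18, Add(Rational(13, 2), Mul(15, I, Pow(3, Rational(1, 2))))), Rational(-1, 31)) = Add(Add(Rational(49, 2), Mul(15, I, Pow(3, Rational(1, 2)))), Rational(-1, 31)) = Add(Rational(1517, 62), Mul(15, I, Pow(3, Rational(1, 2))))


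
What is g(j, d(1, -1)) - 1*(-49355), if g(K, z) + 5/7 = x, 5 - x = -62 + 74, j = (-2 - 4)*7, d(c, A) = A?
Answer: 345431/7 ≈ 49347.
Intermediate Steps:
j = -42 (j = -6*7 = -42)
x = -7 (x = 5 - (-62 + 74) = 5 - 1*12 = 5 - 12 = -7)
g(K, z) = -54/7 (g(K, z) = -5/7 - 7 = -54/7)
g(j, d(1, -1)) - 1*(-49355) = -54/7 - 1*(-49355) = -54/7 + 49355 = 345431/7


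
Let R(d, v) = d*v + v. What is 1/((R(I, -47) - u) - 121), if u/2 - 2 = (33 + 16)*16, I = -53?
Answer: 1/751 ≈ 0.0013316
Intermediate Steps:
u = 1572 (u = 4 + 2*((33 + 16)*16) = 4 + 2*(49*16) = 4 + 2*784 = 4 + 1568 = 1572)
R(d, v) = v + d*v
1/((R(I, -47) - u) - 121) = 1/((-47*(1 - 53) - 1*1572) - 121) = 1/((-47*(-52) - 1572) - 121) = 1/((2444 - 1572) - 121) = 1/(872 - 121) = 1/751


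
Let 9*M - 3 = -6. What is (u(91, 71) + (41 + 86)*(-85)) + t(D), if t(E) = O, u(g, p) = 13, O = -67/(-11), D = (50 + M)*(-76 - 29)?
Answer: -118535/11 ≈ -10776.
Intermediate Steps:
M = -1/3 (M = 1/3 + (1/9)*(-6) = 1/3 - 2/3 = -1/3 ≈ -0.33333)
D = -5215 (D = (50 - 1/3)*(-76 - 29) = (149/3)*(-105) = -5215)
O = 67/11 (O = -67*(-1/11) = 67/11 ≈ 6.0909)
t(E) = 67/11
(u(91, 71) + (41 + 86)*(-85)) + t(D) = (13 + (41 + 86)*(-85)) + 67/11 = (13 + 127*(-85)) + 67/11 = (13 - 10795) + 67/11 = -10782 + 67/11 = -118535/11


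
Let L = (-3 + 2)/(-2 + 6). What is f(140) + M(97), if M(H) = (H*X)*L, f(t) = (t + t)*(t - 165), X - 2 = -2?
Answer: -7000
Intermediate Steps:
X = 0 (X = 2 - 2 = 0)
f(t) = 2*t*(-165 + t) (f(t) = (2*t)*(-165 + t) = 2*t*(-165 + t))
L = -¼ (L = -1/4 = -1*¼ = -¼ ≈ -0.25000)
M(H) = 0 (M(H) = (H*0)*(-¼) = 0*(-¼) = 0)
f(140) + M(97) = 2*140*(-165 + 140) + 0 = 2*140*(-25) + 0 = -7000 + 0 = -7000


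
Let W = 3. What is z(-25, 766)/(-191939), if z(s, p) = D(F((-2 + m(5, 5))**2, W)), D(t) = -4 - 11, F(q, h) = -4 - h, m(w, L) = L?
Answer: 15/191939 ≈ 7.8150e-5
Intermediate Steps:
D(t) = -15
z(s, p) = -15
z(-25, 766)/(-191939) = -15/(-191939) = -15*(-1/191939) = 15/191939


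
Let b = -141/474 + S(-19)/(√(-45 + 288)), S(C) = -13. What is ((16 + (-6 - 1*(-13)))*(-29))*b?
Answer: 31349/158 + 8671*√3/27 ≈ 754.66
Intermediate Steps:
b = -47/158 - 13*√3/27 (b = -141/474 - 13/√(-45 + 288) = -141*1/474 - 13*√3/27 = -47/158 - 13*√3/27 ≈ -1.1314)
((16 + (-6 - 1*(-13)))*(-29))*b = ((16 + (-6 - 1*(-13)))*(-29))*(-47/158 - 13*√3/27) = ((16 + (-6 + 13))*(-29))*(-47/158 - 13*√3/27) = ((16 + 7)*(-29))*(-47/158 - 13*√3/27) = (23*(-29))*(-47/158 - 13*√3/27) = -667*(-47/158 - 13*√3/27) = 31349/158 + 8671*√3/27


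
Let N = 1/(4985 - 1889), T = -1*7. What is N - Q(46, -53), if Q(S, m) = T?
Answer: 21673/3096 ≈ 7.0003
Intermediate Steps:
T = -7
Q(S, m) = -7
N = 1/3096 ≈ 0.00032300
N - Q(46, -53) = 1/3096 - 1*(-7) = 1/3096 + 7 = 21673/3096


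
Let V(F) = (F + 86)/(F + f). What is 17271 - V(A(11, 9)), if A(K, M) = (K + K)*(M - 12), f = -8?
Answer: 639037/37 ≈ 17271.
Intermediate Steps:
A(K, M) = 2*K*(-12 + M) (A(K, M) = (2*K)*(-12 + M) = 2*K*(-12 + M))
V(F) = (86 + F)/(-8 + F) (V(F) = (F + 86)/(F - 8) = (86 + F)/(-8 + F))
17271 - V(A(11, 9)) = 17271 - (86 + 2*11*(-12 + 9))/(-8 + 2*11*(-12 + 9)) = 17271 - (86 + 2*11*(-3))/(-8 + 2*11*(-3)) = 17271 - (86 - 66)/(-8 - 66) = 17271 - 20/(-74) = 17271 - (-1)*20/74 = 17271 - 1*(-10/37) = 17271 + 10/37 = 639037/37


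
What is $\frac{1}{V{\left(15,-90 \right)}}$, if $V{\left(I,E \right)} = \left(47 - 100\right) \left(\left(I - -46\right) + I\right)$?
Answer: $- \frac{1}{4028} \approx -0.00024826$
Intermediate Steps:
$V{\left(I,E \right)} = -2438 - 106 I$ ($V{\left(I,E \right)} = - 53 \left(\left(I + 46\right) + I\right) = - 53 \left(\left(46 + I\right) + I\right) = - 53 \left(46 + 2 I\right) = -2438 - 106 I$)
$\frac{1}{V{\left(15,-90 \right)}} = \frac{1}{-2438 - 1590} = \frac{1}{-4028} = - \frac{1}{4028}$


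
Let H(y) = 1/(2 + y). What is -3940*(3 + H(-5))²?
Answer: -252160/9 ≈ -28018.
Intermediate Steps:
-3940*(3 + H(-5))² = -3940*(3 + 1/(2 - 5))² = -3940*(3 + 1/(-3))² = -3940*(3 - ⅓)² = -3940*(8/3)² = -3940*64/9 = -252160/9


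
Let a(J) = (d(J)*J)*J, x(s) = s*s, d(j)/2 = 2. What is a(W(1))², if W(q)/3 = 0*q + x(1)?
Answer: 1296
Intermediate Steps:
d(j) = 4 (d(j) = 2*2 = 4)
x(s) = s²
W(q) = 3 (W(q) = 3*(0*q + 1²) = 3*(0 + 1) = 3*1 = 3)
a(J) = 4*J² (a(J) = (4*J)*J = 4*J²)
a(W(1))² = (4*3²)² = (4*9)² = 36² = 1296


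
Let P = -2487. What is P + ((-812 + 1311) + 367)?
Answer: -1621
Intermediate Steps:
P + ((-812 + 1311) + 367) = -2487 + ((-812 + 1311) + 367) = -2487 + (499 + 367) = -2487 + 866 = -1621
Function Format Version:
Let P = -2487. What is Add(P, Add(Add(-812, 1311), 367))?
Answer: -1621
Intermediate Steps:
Add(P, Add(Add(-812, 1311), 367)) = Add(-2487, Add(Add(-812, 1311), 367)) = Add(-2487, Add(499, 367)) = Add(-2487, 866) = -1621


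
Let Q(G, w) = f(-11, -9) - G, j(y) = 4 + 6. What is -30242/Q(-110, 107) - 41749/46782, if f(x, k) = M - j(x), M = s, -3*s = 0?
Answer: -177369518/584775 ≈ -303.31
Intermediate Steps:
j(y) = 10
s = 0 (s = -⅓*0 = 0)
M = 0
f(x, k) = -10 (f(x, k) = 0 - 1*10 = 0 - 10 = -10)
Q(G, w) = -10 - G
-30242/Q(-110, 107) - 41749/46782 = -30242/(-10 - 1*(-110)) - 41749/46782 = -30242/(-10 + 110) - 41749*1/46782 = -30242/100 - 41749/46782 = -30242*1/100 - 41749/46782 = -15121/50 - 41749/46782 = -177369518/584775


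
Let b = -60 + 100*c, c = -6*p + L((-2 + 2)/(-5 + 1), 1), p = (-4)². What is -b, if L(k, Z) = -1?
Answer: 9760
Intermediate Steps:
p = 16
c = -97 (c = -6*16 - 1 = -96 - 1 = -97)
b = -9760 (b = -60 + 100*(-97) = -60 - 9700 = -9760)
-b = -1*(-9760) = 9760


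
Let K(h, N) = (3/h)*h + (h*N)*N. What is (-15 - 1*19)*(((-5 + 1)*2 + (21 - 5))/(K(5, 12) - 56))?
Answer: -272/667 ≈ -0.40780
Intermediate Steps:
K(h, N) = 3 + h*N**2 (K(h, N) = 3 + (N*h)*N = 3 + h*N**2)
(-15 - 1*19)*(((-5 + 1)*2 + (21 - 5))/(K(5, 12) - 56)) = (-15 - 1*19)*(((-5 + 1)*2 + (21 - 5))/((3 + 5*12**2) - 56)) = (-15 - 19)*((-4*2 + 16)/((3 + 5*144) - 56)) = -34*(-8 + 16)/((3 + 720) - 56) = -272/(723 - 56) = -272/667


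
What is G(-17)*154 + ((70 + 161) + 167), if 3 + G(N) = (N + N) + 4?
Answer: -4684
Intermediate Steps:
G(N) = 1 + 2*N (G(N) = -3 + ((N + N) + 4) = -3 + (2*N + 4) = -3 + (4 + 2*N) = 1 + 2*N)
G(-17)*154 + ((70 + 161) + 167) = (1 + 2*(-17))*154 + ((70 + 161) + 167) = (1 - 34)*154 + (231 + 167) = -33*154 + 398 = -5082 + 398 = -4684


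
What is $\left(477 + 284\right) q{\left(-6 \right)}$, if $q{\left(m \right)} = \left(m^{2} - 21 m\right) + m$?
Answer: $118716$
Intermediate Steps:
$q{\left(m \right)} = m^{2} - 20 m$
$\left(477 + 284\right) q{\left(-6 \right)} = \left(477 + 284\right) \left(- 6 \left(-20 - 6\right)\right) = 761 \left(\left(-6\right) \left(-26\right)\right) = 761 \cdot 156 = 118716$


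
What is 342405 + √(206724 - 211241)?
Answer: 342405 + I*√4517 ≈ 3.4241e+5 + 67.209*I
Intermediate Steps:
342405 + √(206724 - 211241) = 342405 + √(-4517) = 342405 + I*√4517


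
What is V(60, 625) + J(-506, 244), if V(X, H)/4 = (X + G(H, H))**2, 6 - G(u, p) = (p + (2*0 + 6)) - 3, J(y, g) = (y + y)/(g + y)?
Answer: 165502762/131 ≈ 1.2634e+6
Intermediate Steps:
J(y, g) = 2*y/(g + y) (J(y, g) = (2*y)/(g + y) = 2*y/(g + y))
G(u, p) = 3 - p (G(u, p) = 6 - ((p + (2*0 + 6)) - 3) = 6 - ((p + (0 + 6)) - 3) = 6 - ((p + 6) - 3) = 6 - ((6 + p) - 3) = 6 - (3 + p) = 6 + (-3 - p) = 3 - p)
V(X, H) = 4*(3 + X - H)**2 (V(X, H) = 4*(X + (3 - H))**2 = 4*(3 + X - H)**2)
V(60, 625) + J(-506, 244) = 4*(3 + 60 - 1*625)**2 + 2*(-506)/(244 - 506) = 4*(3 + 60 - 625)**2 + 2*(-506)/(-262) = 4*(-562)**2 + 2*(-506)*(-1/262) = 4*315844 + 506/131 = 1263376 + 506/131 = 165502762/131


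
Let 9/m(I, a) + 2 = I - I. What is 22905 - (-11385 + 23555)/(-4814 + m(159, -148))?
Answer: 220759825/9637 ≈ 22908.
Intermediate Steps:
m(I, a) = -9/2 (m(I, a) = 9/(-2 + (I - I)) = 9/(-2 + 0) = 9/(-2) = 9*(-½) = -9/2)
22905 - (-11385 + 23555)/(-4814 + m(159, -148)) = 22905 - (-11385 + 23555)/(-4814 - 9/2) = 22905 - 12170/(-9637/2) = 22905 - 12170*(-2)/9637 = 22905 - 1*(-24340/9637) = 22905 + 24340/9637 = 220759825/9637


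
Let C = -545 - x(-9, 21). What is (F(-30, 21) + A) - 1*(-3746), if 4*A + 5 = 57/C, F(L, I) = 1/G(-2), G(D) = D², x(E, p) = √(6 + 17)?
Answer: 4449058895/1188008 + 57*√23/1188008 ≈ 3745.0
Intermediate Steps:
x(E, p) = √23
F(L, I) = ¼ (F(L, I) = 1/((-2)²) = 1/4 = ¼)
C = -545 - √23 ≈ -549.80
A = -5/4 + 57/(4*(-545 - √23)) (A = -5/4 + (57/(-545 - √23))/4 = -5/4 + 57/(4*(-545 - √23)) ≈ -1.2759)
(F(-30, 21) + A) - 1*(-3746) = (¼ + (-1516075/1188008 + 57*√23/1188008)) - 1*(-3746) = (-1219073/1188008 + 57*√23/1188008) + 3746 = 4449058895/1188008 + 57*√23/1188008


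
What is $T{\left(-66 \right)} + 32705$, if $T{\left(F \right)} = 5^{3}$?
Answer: $32830$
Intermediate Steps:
$T{\left(F \right)} = 125$
$T{\left(-66 \right)} + 32705 = 125 + 32705 = 32830$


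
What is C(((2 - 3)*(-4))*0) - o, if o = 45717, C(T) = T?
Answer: -45717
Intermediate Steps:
C(((2 - 3)*(-4))*0) - o = ((2 - 3)*(-4))*0 - 1*45717 = -1*(-4)*0 - 45717 = 4*0 - 45717 = 0 - 45717 = -45717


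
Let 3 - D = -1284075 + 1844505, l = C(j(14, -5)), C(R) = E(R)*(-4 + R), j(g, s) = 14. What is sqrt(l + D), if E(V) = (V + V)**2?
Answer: I*sqrt(552587) ≈ 743.36*I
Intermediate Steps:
E(V) = 4*V**2 (E(V) = (2*V)**2 = 4*V**2)
C(R) = 4*R**2*(-4 + R) (C(R) = (4*R**2)*(-4 + R) = 4*R**2*(-4 + R))
l = 7840 (l = 4*14**2*(-4 + 14) = 4*196*10 = 7840)
D = -560427 (D = 3 - (-1284075 + 1844505) = 3 - 1*560430 = 3 - 560430 = -560427)
sqrt(l + D) = sqrt(7840 - 560427) = sqrt(-552587) = I*sqrt(552587)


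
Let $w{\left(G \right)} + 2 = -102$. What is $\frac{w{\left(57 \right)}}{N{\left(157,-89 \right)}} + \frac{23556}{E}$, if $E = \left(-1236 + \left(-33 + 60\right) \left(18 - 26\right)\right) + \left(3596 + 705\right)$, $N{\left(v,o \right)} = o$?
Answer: $\frac{2392780}{253561} \approx 9.4367$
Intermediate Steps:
$w{\left(G \right)} = -104$ ($w{\left(G \right)} = -2 - 102 = -104$)
$E = 2849$ ($E = \left(-1236 + 27 \left(-8\right)\right) + 4301 = \left(-1236 - 216\right) + 4301 = -1452 + 4301 = 2849$)
$\frac{w{\left(57 \right)}}{N{\left(157,-89 \right)}} + \frac{23556}{E} = - \frac{104}{-89} + \frac{23556}{2849} = \left(-104\right) \left(- \frac{1}{89}\right) + 23556 \cdot \frac{1}{2849} = \frac{104}{89} + \frac{23556}{2849} = \frac{2392780}{253561}$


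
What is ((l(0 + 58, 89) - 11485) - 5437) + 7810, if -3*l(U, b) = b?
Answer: -27425/3 ≈ -9141.7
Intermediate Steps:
l(U, b) = -b/3
((l(0 + 58, 89) - 11485) - 5437) + 7810 = ((-⅓*89 - 11485) - 5437) + 7810 = ((-89/3 - 11485) - 5437) + 7810 = (-34544/3 - 5437) + 7810 = -50855/3 + 7810 = -27425/3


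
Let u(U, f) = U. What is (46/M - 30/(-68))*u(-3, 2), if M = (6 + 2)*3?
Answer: -481/68 ≈ -7.0735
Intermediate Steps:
M = 24 (M = 8*3 = 24)
(46/M - 30/(-68))*u(-3, 2) = (46/24 - 30/(-68))*(-3) = (46*(1/24) - 30*(-1/68))*(-3) = (23/12 + 15/34)*(-3) = (481/204)*(-3) = -481/68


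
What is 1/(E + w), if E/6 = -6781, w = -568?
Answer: -1/41254 ≈ -2.4240e-5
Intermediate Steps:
E = -40686 (E = 6*(-6781) = -40686)
1/(E + w) = 1/(-40686 - 568) = 1/(-41254) = -1/41254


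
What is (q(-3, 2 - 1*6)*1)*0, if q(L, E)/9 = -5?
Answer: 0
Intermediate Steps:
q(L, E) = -45 (q(L, E) = 9*(-5) = -45)
(q(-3, 2 - 1*6)*1)*0 = -45*1*0 = -45*0 = 0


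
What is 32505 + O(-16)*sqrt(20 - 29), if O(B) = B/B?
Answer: 32505 + 3*I ≈ 32505.0 + 3.0*I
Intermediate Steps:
O(B) = 1
32505 + O(-16)*sqrt(20 - 29) = 32505 + 1*sqrt(20 - 29) = 32505 + 1*sqrt(-9) = 32505 + 1*(3*I) = 32505 + 3*I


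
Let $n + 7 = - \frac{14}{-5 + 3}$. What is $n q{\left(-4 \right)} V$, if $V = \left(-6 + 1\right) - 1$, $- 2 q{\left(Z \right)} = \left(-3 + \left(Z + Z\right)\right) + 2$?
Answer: $0$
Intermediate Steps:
$q{\left(Z \right)} = \frac{1}{2} - Z$ ($q{\left(Z \right)} = - \frac{\left(-3 + \left(Z + Z\right)\right) + 2}{2} = - \frac{\left(-3 + 2 Z\right) + 2}{2} = - \frac{-1 + 2 Z}{2} = \frac{1}{2} - Z$)
$n = 0$ ($n = -7 - \frac{14}{-5 + 3} = -7 - \frac{14}{-2} = -7 - -7 = -7 + 7 = 0$)
$V = -6$ ($V = -5 - 1 = -6$)
$n q{\left(-4 \right)} V = 0 \left(\frac{1}{2} - -4\right) \left(-6\right) = 0 \left(\frac{1}{2} + 4\right) \left(-6\right) = 0 \cdot \frac{9}{2} \left(-6\right) = 0 \left(-6\right) = 0$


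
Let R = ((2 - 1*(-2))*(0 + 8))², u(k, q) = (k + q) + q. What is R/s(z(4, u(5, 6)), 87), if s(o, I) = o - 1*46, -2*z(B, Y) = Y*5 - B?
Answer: -2048/173 ≈ -11.838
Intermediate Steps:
u(k, q) = k + 2*q
z(B, Y) = B/2 - 5*Y/2 (z(B, Y) = -(Y*5 - B)/2 = -(5*Y - B)/2 = -(-B + 5*Y)/2 = B/2 - 5*Y/2)
s(o, I) = -46 + o (s(o, I) = o - 46 = -46 + o)
R = 1024 (R = ((2 + 2)*8)² = (4*8)² = 32² = 1024)
R/s(z(4, u(5, 6)), 87) = 1024/(-46 + ((½)*4 - 5*(5 + 2*6)/2)) = 1024/(-46 + (2 - 5*(5 + 12)/2)) = 1024/(-46 + (2 - 5/2*17)) = 1024/(-46 + (2 - 85/2)) = 1024/(-46 - 81/2) = 1024/(-173/2) = 1024*(-2/173) = -2048/173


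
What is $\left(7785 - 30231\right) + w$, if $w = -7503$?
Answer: $-29949$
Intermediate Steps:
$\left(7785 - 30231\right) + w = \left(7785 - 30231\right) - 7503 = -22446 - 7503 = -29949$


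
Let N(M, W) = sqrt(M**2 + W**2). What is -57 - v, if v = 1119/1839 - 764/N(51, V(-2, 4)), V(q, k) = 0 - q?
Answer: -35314/613 + 764*sqrt(2605)/2605 ≈ -42.640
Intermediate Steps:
V(q, k) = -q
v = 373/613 - 764*sqrt(2605)/2605 (v = 1119/1839 - 764/sqrt(51**2 + (-1*(-2))**2) = 1119*(1/1839) - 764/sqrt(2601 + 2**2) = 373/613 - 764/sqrt(2601 + 4) = 373/613 - 764*sqrt(2605)/2605 ≈ -14.360)
-57 - v = -57 - (373/613 - 764*sqrt(2605)/2605) = -57 + (-373/613 + 764*sqrt(2605)/2605) = -35314/613 + 764*sqrt(2605)/2605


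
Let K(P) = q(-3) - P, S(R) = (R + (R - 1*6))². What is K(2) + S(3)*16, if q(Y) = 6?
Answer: 4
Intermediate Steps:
S(R) = (-6 + 2*R)² (S(R) = (R + (R - 6))² = (R + (-6 + R))² = (-6 + 2*R)²)
K(P) = 6 - P
K(2) + S(3)*16 = (6 - 1*2) + (4*(-3 + 3)²)*16 = (6 - 2) + (4*0²)*16 = 4 + (4*0)*16 = 4 + 0*16 = 4 + 0 = 4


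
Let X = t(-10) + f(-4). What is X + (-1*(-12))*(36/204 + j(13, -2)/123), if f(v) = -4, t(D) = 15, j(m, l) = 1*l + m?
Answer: 9891/697 ≈ 14.191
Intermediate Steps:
j(m, l) = l + m
X = 11 (X = 15 - 4 = 11)
X + (-1*(-12))*(36/204 + j(13, -2)/123) = 11 + (-1*(-12))*(36/204 + (-2 + 13)/123) = 11 + 12*(36*(1/204) + 11*(1/123)) = 11 + 12*(3/17 + 11/123) = 11 + 12*(556/2091) = 11 + 2224/697 = 9891/697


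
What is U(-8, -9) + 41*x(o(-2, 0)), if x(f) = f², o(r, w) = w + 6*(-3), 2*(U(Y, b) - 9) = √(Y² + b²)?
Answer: 13293 + √145/2 ≈ 13299.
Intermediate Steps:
U(Y, b) = 9 + √(Y² + b²)/2
o(r, w) = -18 + w (o(r, w) = w - 18 = -18 + w)
U(-8, -9) + 41*x(o(-2, 0)) = (9 + √((-8)² + (-9)²)/2) + 41*(-18 + 0)² = (9 + √(64 + 81)/2) + 41*(-18)² = (9 + √145/2) + 41*324 = (9 + √145/2) + 13284 = 13293 + √145/2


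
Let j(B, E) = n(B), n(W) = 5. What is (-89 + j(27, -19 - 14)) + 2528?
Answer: 2444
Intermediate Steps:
j(B, E) = 5
(-89 + j(27, -19 - 14)) + 2528 = (-89 + 5) + 2528 = -84 + 2528 = 2444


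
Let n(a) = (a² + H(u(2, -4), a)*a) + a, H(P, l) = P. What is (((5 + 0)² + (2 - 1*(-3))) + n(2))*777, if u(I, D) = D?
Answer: 21756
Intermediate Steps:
n(a) = a² - 3*a (n(a) = (a² - 4*a) + a = a² - 3*a)
(((5 + 0)² + (2 - 1*(-3))) + n(2))*777 = (((5 + 0)² + (2 - 1*(-3))) + 2*(-3 + 2))*777 = ((5² + (2 + 3)) + 2*(-1))*777 = ((25 + 5) - 2)*777 = (30 - 2)*777 = 28*777 = 21756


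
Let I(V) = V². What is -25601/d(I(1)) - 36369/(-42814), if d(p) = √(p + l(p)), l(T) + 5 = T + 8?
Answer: 36369/42814 - 25601*√5/5 ≈ -11448.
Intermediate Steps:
l(T) = 3 + T (l(T) = -5 + (T + 8) = -5 + (8 + T) = 3 + T)
d(p) = √(3 + 2*p) (d(p) = √(p + (3 + p)) = √(3 + 2*p))
-25601/d(I(1)) - 36369/(-42814) = -25601/√(3 + 2*1²) - 36369/(-42814) = -25601/√(3 + 2*1) - 36369*(-1/42814) = -25601/√(3 + 2) + 36369/42814 = -25601*√5/5 + 36369/42814 = 36369/42814 - 25601*√5/5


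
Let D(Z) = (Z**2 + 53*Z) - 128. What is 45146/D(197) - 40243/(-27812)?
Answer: 1616208599/683090532 ≈ 2.3660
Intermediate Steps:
D(Z) = -128 + Z**2 + 53*Z
45146/D(197) - 40243/(-27812) = 45146/(-128 + 197**2 + 53*197) - 40243/(-27812) = 45146/(-128 + 38809 + 10441) - 40243*(-1/27812) = 45146/49122 + 40243/27812 = 45146*(1/49122) + 40243/27812 = 22573/24561 + 40243/27812 = 1616208599/683090532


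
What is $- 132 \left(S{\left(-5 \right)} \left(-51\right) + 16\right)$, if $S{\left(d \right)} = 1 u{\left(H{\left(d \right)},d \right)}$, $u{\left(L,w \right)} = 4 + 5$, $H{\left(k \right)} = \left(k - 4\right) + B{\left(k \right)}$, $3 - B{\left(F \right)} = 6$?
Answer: $58476$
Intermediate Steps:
$B{\left(F \right)} = -3$ ($B{\left(F \right)} = 3 - 6 = -3$)
$H{\left(k \right)} = -7 + k$ ($H{\left(k \right)} = \left(k - 4\right) - 3 = \left(-4 + k\right) - 3 = -7 + k$)
$u{\left(L,w \right)} = 9$
$S{\left(d \right)} = 9$ ($S{\left(d \right)} = 1 \cdot 9 = 9$)
$- 132 \left(S{\left(-5 \right)} \left(-51\right) + 16\right) = - 132 \left(9 \left(-51\right) + 16\right) = - 132 \left(-459 + 16\right) = \left(-132\right) \left(-443\right) = 58476$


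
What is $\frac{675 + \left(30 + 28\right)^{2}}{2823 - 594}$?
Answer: $\frac{4039}{2229} \approx 1.812$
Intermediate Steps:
$\frac{675 + \left(30 + 28\right)^{2}}{2823 - 594} = \frac{675 + 58^{2}}{2229} = \left(675 + 3364\right) \frac{1}{2229} = 4039 \cdot \frac{1}{2229} = \frac{4039}{2229}$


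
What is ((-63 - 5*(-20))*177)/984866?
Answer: 177/26618 ≈ 0.0066496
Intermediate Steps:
((-63 - 5*(-20))*177)/984866 = ((-63 + 100)*177)*(1/984866) = (37*177)*(1/984866) = 6549*(1/984866) = 177/26618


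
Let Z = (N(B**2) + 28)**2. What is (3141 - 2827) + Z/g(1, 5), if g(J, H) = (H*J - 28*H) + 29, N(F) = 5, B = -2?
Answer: 32195/106 ≈ 303.73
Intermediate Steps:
g(J, H) = 29 - 28*H + H*J (g(J, H) = (-28*H + H*J) + 29 = 29 - 28*H + H*J)
Z = 1089 (Z = (5 + 28)**2 = 33**2 = 1089)
(3141 - 2827) + Z/g(1, 5) = (3141 - 2827) + 1089/(29 - 28*5 + 5*1) = 314 + 1089/(29 - 140 + 5) = 314 + 1089/(-106) = 314 + 1089*(-1/106) = 314 - 1089/106 = 32195/106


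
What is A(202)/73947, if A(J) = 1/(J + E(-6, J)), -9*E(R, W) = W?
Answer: 3/39832784 ≈ 7.5315e-8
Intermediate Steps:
E(R, W) = -W/9
A(J) = 9/(8*J) (A(J) = 1/(J - J/9) = 1/(8*J/9) = 9/(8*J))
A(202)/73947 = ((9/8)/202)/73947 = ((9/8)*(1/202))*(1/73947) = (9/1616)*(1/73947) = 3/39832784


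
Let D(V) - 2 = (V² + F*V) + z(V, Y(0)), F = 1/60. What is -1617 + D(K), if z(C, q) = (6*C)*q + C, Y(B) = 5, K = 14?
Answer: -29543/30 ≈ -984.77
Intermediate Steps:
z(C, q) = C + 6*C*q (z(C, q) = 6*C*q + C = C + 6*C*q)
F = 1/60 ≈ 0.016667
D(V) = 2 + V² + 1861*V/60 (D(V) = 2 + ((V² + V/60) + V*(1 + 6*5)) = 2 + ((V² + V/60) + V*(1 + 30)) = 2 + ((V² + V/60) + V*31) = 2 + ((V² + V/60) + 31*V) = 2 + (V² + 1861*V/60) = 2 + V² + 1861*V/60)
-1617 + D(K) = -1617 + (2 + 14² + (1861/60)*14) = -1617 + (2 + 196 + 13027/30) = -1617 + 18967/30 = -29543/30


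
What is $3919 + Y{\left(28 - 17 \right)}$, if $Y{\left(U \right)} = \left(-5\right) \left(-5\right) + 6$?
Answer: $3950$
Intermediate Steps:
$Y{\left(U \right)} = 31$ ($Y{\left(U \right)} = 25 + 6 = 31$)
$3919 + Y{\left(28 - 17 \right)} = 3919 + 31 = 3950$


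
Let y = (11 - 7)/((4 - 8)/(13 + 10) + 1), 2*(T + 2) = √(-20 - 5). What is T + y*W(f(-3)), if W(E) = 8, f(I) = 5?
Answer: 698/19 + 5*I/2 ≈ 36.737 + 2.5*I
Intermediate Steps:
T = -2 + 5*I/2 (T = -2 + √(-20 - 5)/2 = -2 + √(-25)/2 = -2 + (5*I)/2 = -2 + 5*I/2 ≈ -2.0 + 2.5*I)
y = 92/19 (y = 4/(-4/23 + 1) = 4/(19/23) = 4*(23/19) = 92/19 ≈ 4.8421)
T + y*W(f(-3)) = (-2 + 5*I/2) + (92/19)*8 = (-2 + 5*I/2) + 736/19 = 698/19 + 5*I/2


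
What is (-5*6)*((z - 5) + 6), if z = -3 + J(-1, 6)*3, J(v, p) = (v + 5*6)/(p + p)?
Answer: -315/2 ≈ -157.50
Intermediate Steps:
J(v, p) = (30 + v)/(2*p) (J(v, p) = (v + 30)/((2*p)) = (30 + v)*(1/(2*p)) = (30 + v)/(2*p))
z = 17/4 (z = -3 + ((½)*(30 - 1)/6)*3 = -3 + ((½)*(⅙)*29)*3 = -3 + (29/12)*3 = -3 + 29/4 = 17/4 ≈ 4.2500)
(-5*6)*((z - 5) + 6) = (-5*6)*((17/4 - 5) + 6) = -30*(-¾ + 6) = -30*21/4 = -315/2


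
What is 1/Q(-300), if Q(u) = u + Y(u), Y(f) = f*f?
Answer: 1/89700 ≈ 1.1148e-5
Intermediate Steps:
Y(f) = f**2
Q(u) = u + u**2
1/Q(-300) = 1/(-300*(1 - 300)) = 1/(-300*(-299)) = 1/89700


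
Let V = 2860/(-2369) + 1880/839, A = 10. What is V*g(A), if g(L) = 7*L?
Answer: 143792600/1987591 ≈ 72.345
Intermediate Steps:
V = 2054180/1987591 (V = 2860*(-1/2369) + 1880*(1/839) = -2860/2369 + 1880/839 = 2054180/1987591 ≈ 1.0335)
V*g(A) = 2054180*(7*10)/1987591 = (2054180/1987591)*70 = 143792600/1987591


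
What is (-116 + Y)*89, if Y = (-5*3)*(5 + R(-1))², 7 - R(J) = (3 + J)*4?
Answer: -31684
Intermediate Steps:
R(J) = -5 - 4*J (R(J) = 7 - (3 + J)*4 = 7 - (12 + 4*J) = 7 + (-12 - 4*J) = -5 - 4*J)
Y = -240 (Y = (-5*3)*(5 + (-5 - 4*(-1)))² = -15*(5 + (-5 + 4))² = -15*(5 - 1)² = -15*4² = -15*16 = -240)
(-116 + Y)*89 = (-116 - 240)*89 = -356*89 = -31684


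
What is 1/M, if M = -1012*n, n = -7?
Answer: 1/7084 ≈ 0.00014116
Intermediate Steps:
M = 7084 (M = -1012*(-7) = 7084)
1/M = 1/7084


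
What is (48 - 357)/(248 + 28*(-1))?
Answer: -309/220 ≈ -1.4045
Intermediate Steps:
(48 - 357)/(248 + 28*(-1)) = -309/(248 - 28) = -309/220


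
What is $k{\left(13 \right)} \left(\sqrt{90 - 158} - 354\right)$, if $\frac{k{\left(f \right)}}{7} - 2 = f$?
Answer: $-37170 + 210 i \sqrt{17} \approx -37170.0 + 865.85 i$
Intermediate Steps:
$k{\left(f \right)} = 14 + 7 f$
$k{\left(13 \right)} \left(\sqrt{90 - 158} - 354\right) = \left(14 + 7 \cdot 13\right) \left(\sqrt{90 - 158} - 354\right) = \left(14 + 91\right) \left(\sqrt{-68} - 354\right) = 105 \left(2 i \sqrt{17} - 354\right) = 105 \left(-354 + 2 i \sqrt{17}\right) = -37170 + 210 i \sqrt{17}$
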